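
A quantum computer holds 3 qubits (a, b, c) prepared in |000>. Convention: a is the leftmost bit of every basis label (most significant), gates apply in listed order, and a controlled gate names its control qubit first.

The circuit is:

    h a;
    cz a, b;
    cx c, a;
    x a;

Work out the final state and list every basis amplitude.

The final amplitudes are sqrt(2)/2 on |000>, sqrt(2)/2 on |100>, and 0 on every other basis state.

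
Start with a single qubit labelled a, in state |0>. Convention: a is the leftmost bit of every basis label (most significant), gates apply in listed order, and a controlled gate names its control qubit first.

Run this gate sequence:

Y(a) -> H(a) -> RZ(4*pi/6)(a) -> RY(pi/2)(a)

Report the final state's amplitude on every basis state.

The resulting statevector has amplitude (-I + exp(I*pi/6))*exp(2*I*pi/3)/2 on |0>, sqrt(3)/2 on |1>.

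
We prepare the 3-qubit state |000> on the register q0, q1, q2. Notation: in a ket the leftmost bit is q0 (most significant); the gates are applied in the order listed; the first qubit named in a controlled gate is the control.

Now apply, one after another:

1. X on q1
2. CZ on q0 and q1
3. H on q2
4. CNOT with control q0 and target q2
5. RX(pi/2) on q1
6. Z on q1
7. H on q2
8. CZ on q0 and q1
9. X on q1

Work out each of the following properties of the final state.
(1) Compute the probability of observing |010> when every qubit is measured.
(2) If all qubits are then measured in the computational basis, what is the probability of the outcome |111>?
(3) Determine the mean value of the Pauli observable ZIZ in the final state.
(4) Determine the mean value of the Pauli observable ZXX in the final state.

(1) The probability of measuring |010> is 1/2.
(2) The probability of measuring |111> is 0.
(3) The expectation value of ZIZ is 1.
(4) In the final state, ZXX has expectation 0.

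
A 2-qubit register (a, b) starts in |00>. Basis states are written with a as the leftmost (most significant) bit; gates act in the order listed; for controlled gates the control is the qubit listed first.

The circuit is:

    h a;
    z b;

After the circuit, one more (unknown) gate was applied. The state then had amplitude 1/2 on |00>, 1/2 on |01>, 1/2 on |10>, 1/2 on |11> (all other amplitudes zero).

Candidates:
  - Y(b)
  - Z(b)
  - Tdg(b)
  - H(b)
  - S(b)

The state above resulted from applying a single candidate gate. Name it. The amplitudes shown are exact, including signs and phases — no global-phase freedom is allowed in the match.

The applied gate was H(b).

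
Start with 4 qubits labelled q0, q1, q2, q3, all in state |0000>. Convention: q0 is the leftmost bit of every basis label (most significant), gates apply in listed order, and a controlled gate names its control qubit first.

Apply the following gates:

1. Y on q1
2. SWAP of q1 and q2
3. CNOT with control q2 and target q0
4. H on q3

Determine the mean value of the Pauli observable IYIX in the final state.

In the final state, IYIX has expectation 0.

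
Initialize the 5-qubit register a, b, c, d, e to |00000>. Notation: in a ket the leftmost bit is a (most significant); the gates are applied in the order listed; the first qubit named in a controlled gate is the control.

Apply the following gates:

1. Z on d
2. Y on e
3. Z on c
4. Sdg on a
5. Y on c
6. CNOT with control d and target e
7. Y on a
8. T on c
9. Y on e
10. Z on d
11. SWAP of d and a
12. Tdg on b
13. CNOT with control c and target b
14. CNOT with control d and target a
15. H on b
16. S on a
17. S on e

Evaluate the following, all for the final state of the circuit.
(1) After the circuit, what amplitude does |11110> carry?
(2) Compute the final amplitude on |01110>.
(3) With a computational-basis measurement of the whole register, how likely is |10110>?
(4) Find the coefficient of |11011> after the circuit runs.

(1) The amplitude on |11110> is sqrt(2)*exp(3*I*pi/4)/2.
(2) The final state's coefficient on |01110> equals 0.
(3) The probability of measuring |10110> is 1/2.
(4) |11011> carries amplitude 0 in the final state.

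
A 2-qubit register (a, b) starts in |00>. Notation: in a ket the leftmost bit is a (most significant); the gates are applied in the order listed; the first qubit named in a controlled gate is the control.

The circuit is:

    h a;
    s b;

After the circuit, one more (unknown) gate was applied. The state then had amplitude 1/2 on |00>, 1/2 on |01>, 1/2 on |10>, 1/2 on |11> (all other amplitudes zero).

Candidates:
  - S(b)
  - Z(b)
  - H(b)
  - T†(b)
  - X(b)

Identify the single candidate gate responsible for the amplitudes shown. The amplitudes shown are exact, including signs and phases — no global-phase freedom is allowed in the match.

The applied gate was H(b).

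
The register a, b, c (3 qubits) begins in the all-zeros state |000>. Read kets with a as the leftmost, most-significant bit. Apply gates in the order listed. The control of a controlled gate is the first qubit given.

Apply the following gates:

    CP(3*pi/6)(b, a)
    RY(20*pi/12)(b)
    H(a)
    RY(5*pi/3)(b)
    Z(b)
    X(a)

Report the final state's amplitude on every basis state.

After the circuit, the state carries amplitude sqrt(2)/4 on |000>, 0 on |001>, sqrt(6)/4 on |010>, 0 on |011>, sqrt(2)/4 on |100>, 0 on |101>, sqrt(6)/4 on |110>, 0 on |111>.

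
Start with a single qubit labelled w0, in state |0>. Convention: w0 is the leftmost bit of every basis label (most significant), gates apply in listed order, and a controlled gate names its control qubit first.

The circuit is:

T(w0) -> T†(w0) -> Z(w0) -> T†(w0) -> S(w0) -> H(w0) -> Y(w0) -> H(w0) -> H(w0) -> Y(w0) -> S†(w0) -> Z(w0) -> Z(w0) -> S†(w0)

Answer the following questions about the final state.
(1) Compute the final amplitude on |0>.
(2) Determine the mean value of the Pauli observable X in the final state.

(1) The final state's coefficient on |0> equals sqrt(2)/2.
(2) The observable X averages to -1.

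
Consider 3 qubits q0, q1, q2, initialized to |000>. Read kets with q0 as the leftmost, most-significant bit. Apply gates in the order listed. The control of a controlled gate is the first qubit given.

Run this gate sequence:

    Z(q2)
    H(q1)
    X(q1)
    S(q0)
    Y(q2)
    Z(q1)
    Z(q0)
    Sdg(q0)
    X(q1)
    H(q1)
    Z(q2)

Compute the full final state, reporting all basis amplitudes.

The resulting statevector has amplitude I on |011>, and 0 on every other basis state.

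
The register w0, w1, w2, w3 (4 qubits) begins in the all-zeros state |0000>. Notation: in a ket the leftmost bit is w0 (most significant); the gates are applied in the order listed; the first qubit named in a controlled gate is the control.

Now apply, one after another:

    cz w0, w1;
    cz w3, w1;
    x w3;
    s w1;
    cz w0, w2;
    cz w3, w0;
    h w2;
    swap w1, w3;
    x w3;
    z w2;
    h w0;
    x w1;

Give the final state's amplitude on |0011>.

The amplitude on |0011> is -1/2.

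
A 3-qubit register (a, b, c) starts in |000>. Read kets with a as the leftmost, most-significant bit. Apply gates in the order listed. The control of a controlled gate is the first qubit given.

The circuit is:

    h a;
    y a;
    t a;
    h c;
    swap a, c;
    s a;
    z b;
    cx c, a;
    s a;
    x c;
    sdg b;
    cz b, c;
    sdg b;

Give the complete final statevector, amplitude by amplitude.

After the circuit, the state carries amplitude -exp(I*pi/4)/2 on |000>, -I/2 on |001>, 0 on |010>, 0 on |011>, -exp(I*pi/4)/2 on |100>, I/2 on |101>, 0 on |110>, 0 on |111>.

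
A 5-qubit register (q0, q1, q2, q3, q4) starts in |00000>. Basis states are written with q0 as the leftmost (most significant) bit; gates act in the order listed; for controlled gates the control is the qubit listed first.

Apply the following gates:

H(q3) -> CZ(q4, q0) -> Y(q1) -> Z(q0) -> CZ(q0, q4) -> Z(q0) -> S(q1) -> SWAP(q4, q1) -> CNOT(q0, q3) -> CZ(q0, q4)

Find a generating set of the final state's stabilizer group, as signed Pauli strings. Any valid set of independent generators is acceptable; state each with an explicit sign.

One valid set of independent stabilizer generators is +IIIXI, +ZIIII, +IZIII, +IIZII, -IIIIZ (any independent generating set of the same group is equally correct).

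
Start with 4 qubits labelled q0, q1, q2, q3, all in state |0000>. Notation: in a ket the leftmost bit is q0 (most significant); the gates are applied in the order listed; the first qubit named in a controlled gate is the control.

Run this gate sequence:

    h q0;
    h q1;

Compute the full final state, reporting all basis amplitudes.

The final amplitudes are 1/2 on |0000>, 1/2 on |0100>, 1/2 on |1000>, 1/2 on |1100>, and 0 on every other basis state.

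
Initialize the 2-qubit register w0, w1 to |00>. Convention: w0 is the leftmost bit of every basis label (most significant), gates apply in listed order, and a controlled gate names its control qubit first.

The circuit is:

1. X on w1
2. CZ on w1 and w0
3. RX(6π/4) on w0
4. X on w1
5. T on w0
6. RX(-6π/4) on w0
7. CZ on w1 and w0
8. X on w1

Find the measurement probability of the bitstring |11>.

Outcome |11> occurs with probability 1/2 - sqrt(2)/4.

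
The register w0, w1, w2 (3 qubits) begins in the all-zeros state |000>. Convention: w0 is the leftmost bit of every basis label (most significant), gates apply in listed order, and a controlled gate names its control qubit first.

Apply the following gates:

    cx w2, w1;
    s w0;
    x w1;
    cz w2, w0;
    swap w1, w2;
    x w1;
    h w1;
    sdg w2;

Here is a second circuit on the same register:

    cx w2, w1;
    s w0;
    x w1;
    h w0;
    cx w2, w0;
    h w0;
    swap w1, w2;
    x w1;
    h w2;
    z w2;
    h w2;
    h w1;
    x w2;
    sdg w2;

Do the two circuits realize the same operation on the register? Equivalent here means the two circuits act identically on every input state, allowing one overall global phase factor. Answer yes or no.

Yes, they are equivalent — the unitaries differ by at most a global phase.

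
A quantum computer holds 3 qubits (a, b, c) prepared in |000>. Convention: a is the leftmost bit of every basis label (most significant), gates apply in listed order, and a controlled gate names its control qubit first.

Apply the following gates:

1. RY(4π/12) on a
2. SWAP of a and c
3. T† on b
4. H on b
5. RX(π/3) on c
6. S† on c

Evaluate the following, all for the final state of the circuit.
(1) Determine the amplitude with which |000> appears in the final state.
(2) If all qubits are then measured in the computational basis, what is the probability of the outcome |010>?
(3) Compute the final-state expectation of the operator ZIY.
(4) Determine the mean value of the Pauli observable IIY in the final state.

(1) The final state's coefficient on |000> equals sqrt(2)*(3 - I)/8.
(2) Outcome |010> occurs with probability 5/16.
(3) The observable ZIY averages to -sqrt(3)/2.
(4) The expectation value of IIY is -sqrt(3)/2.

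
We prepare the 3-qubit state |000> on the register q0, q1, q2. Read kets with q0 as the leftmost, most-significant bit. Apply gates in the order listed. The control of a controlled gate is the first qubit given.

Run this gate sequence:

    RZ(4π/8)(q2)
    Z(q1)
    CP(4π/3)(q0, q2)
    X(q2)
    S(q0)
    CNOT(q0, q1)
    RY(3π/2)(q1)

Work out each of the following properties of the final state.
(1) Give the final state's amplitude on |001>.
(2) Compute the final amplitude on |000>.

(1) The amplitude on |001> is sqrt(2)*exp(3*I*pi/4)/2.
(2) The amplitude on |000> is 0.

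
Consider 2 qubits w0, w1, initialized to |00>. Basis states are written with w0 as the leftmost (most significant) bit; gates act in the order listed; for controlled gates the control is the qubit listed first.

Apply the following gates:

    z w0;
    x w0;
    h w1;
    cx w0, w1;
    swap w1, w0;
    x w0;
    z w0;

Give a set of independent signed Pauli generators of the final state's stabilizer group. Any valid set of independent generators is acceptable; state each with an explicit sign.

The final state is stabilized by the group generated by -XI, -IZ; other independent generating sets are equally valid.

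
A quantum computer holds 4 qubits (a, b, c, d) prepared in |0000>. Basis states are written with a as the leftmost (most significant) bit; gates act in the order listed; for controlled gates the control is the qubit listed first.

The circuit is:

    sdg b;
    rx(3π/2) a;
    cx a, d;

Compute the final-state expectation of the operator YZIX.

The expectation value of YZIX is 1.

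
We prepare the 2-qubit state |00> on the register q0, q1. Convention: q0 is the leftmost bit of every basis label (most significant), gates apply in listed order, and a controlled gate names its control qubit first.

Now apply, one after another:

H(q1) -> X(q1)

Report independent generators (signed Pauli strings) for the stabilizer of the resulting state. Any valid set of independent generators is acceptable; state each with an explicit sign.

The stabilizer group can be generated by +IX, +ZI, among other valid generating sets.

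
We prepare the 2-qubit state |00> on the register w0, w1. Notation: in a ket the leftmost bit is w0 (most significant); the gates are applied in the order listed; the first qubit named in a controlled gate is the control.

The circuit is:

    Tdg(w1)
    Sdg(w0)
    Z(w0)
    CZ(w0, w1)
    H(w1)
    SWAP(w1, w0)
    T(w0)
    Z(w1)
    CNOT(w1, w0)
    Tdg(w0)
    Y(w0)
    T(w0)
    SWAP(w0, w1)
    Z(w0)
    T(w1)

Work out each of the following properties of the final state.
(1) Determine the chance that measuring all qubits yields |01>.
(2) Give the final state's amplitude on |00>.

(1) Outcome |01> occurs with probability 1/2.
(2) The final state's coefficient on |00> equals -sqrt(2)*I/2.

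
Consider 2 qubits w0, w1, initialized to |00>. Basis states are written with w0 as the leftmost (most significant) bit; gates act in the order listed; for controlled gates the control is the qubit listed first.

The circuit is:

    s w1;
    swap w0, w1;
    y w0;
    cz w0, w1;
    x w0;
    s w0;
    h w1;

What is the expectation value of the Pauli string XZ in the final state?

The observable XZ averages to 0.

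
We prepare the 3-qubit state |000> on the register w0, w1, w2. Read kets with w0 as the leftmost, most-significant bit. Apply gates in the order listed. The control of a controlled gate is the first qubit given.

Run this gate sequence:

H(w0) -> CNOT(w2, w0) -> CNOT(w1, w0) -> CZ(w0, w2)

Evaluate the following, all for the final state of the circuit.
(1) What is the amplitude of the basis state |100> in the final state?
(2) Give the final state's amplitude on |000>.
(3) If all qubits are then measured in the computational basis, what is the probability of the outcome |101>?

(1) The final state's coefficient on |100> equals sqrt(2)/2.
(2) The amplitude on |000> is sqrt(2)/2.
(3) The probability of measuring |101> is 0.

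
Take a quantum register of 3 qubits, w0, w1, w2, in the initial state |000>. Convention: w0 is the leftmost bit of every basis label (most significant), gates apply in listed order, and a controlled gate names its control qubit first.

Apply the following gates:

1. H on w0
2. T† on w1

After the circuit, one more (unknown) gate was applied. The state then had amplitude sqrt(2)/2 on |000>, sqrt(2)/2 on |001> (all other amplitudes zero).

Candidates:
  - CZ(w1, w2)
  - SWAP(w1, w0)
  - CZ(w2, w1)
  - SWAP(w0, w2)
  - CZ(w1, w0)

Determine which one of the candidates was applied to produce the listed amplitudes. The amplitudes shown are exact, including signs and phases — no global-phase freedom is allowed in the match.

It was SWAP(w0, w2) that produced the state shown.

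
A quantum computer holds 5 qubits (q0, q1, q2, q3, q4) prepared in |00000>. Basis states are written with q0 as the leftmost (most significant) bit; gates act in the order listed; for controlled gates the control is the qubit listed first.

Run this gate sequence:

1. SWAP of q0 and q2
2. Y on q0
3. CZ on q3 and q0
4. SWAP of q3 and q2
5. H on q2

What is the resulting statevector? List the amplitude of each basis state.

The final amplitudes are sqrt(2)*I/2 on |10000>, sqrt(2)*I/2 on |10100>, and 0 on every other basis state.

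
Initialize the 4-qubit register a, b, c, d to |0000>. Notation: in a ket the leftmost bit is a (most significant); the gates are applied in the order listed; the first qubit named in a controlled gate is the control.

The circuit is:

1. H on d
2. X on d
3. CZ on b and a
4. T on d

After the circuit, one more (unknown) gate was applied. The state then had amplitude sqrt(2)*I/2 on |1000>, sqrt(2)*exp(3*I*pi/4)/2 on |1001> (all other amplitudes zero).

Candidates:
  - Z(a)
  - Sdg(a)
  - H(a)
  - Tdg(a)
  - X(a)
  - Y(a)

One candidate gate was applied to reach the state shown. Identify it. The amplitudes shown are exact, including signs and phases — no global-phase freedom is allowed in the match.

It was Y(a) that produced the state shown.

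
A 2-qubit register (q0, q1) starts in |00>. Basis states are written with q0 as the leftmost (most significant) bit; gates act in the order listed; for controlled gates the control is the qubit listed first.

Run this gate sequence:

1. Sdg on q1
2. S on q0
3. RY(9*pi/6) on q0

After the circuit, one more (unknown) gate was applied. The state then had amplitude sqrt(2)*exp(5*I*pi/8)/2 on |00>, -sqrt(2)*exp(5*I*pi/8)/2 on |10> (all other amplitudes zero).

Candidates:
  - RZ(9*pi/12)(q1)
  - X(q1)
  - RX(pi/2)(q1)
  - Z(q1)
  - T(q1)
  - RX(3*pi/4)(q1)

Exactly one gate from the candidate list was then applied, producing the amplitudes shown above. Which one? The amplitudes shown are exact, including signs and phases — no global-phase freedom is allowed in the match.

The unique candidate consistent with the amplitudes is RZ(9*pi/12)(q1).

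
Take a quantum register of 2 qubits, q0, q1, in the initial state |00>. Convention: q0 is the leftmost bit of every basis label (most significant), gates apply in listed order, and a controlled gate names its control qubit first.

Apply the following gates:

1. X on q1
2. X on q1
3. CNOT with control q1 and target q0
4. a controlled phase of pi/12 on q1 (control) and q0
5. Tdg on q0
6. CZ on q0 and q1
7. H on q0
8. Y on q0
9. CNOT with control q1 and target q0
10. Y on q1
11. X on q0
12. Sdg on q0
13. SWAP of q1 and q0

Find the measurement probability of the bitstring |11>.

The probability of measuring |11> is 1/2.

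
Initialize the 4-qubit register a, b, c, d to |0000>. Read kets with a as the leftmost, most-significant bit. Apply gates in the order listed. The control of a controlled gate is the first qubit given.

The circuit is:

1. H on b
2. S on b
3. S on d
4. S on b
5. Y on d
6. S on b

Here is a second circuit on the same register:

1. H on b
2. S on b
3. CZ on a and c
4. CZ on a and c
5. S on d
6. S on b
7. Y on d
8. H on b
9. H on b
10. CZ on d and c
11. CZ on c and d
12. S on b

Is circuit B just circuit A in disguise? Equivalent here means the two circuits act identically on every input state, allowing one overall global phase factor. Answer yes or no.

Yes — the two circuits implement the same unitary up to a global phase.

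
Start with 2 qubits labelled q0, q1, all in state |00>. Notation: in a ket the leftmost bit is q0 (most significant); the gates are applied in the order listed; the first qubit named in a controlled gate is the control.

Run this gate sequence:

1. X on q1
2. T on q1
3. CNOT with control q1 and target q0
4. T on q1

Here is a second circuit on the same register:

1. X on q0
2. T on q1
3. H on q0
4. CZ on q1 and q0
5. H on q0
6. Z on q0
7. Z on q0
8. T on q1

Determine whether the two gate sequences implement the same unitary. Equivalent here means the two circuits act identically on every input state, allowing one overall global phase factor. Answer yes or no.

No — the two circuits implement different unitaries, even allowing a global phase.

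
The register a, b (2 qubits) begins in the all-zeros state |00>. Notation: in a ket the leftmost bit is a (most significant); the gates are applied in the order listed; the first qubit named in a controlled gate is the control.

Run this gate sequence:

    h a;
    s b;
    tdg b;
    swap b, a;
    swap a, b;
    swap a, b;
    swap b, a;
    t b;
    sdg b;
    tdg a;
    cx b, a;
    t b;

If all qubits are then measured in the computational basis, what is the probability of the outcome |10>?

The probability of measuring |10> is 1/2.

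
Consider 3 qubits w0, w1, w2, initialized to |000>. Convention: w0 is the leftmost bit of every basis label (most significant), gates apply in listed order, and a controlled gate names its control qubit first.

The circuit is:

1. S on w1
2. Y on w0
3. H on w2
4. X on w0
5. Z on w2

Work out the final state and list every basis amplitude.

The final amplitudes are sqrt(2)*I/2 on |000>, -sqrt(2)*I/2 on |001>, and 0 on every other basis state.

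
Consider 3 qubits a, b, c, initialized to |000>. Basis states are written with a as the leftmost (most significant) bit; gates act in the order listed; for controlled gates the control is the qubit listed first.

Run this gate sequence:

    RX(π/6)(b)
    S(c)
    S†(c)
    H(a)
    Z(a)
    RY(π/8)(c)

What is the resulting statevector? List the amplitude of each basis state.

After the circuit, the state carries amplitude (1 + sqrt(3))*cos(pi/16)/4 on |000>, (1 + sqrt(3))*sin(pi/16)/4 on |001>, I*(1 - sqrt(3))*cos(pi/16)/4 on |010>, I*(1 - sqrt(3))*sin(pi/16)/4 on |011>, -(1 + sqrt(3))*cos(pi/16)/4 on |100>, -(1 + sqrt(3))*sin(pi/16)/4 on |101>, I*(-1 + sqrt(3))*cos(pi/16)/4 on |110>, I*(-1 + sqrt(3))*sin(pi/16)/4 on |111>. Key observation: the block from step 2 through step 3 cancels to the identity and can be dropped.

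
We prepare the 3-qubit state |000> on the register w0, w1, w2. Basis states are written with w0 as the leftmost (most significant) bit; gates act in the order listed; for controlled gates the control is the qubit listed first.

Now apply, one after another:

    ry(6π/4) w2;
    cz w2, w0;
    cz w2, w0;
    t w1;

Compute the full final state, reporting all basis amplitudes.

The final amplitudes are -sqrt(2)/2 on |000>, sqrt(2)/2 on |001>, and 0 on every other basis state. Key observation: gates 2-3 undo each other exactly, leaving only the rest of the circuit to track.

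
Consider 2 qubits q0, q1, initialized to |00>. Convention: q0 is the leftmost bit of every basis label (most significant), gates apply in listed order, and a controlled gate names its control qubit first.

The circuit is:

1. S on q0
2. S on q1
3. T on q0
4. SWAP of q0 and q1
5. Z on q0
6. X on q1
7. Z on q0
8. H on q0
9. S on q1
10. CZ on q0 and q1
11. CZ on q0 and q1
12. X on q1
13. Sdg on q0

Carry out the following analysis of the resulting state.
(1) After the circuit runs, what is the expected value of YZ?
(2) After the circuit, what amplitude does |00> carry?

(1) In the final state, YZ has expectation -1.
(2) The amplitude on |00> is sqrt(2)*I/2.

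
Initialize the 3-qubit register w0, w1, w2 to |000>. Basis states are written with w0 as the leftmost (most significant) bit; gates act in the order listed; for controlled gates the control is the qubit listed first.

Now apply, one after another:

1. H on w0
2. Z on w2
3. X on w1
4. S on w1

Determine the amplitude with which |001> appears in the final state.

|001> carries amplitude 0 in the final state.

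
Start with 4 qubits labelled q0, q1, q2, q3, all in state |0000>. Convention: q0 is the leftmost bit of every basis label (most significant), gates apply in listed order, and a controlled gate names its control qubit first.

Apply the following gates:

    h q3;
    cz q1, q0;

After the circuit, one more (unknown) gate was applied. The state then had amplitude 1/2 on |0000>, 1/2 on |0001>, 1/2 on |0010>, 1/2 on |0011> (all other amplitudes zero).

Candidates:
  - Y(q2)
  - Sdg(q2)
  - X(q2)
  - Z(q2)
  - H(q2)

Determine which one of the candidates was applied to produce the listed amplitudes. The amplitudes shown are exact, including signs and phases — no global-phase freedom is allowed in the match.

It was H(q2) that produced the state shown.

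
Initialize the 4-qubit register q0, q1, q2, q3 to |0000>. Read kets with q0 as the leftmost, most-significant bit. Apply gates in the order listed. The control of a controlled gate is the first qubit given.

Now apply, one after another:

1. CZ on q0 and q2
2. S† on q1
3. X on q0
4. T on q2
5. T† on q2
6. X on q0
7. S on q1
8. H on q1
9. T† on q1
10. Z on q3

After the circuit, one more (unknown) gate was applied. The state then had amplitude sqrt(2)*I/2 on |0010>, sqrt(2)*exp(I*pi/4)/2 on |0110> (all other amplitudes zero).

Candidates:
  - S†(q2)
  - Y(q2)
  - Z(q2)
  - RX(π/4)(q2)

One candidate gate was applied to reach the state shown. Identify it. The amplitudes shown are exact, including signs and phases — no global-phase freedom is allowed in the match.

The unique candidate consistent with the amplitudes is Y(q2). Key observation: gates 2-7 undo each other exactly, leaving only the rest of the circuit to track.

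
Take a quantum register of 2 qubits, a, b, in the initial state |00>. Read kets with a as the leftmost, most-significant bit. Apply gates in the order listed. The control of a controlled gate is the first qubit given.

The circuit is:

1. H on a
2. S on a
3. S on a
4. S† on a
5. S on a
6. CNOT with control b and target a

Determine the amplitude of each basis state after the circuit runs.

The resulting statevector has amplitude sqrt(2)/2 on |00>, 0 on |01>, -sqrt(2)/2 on |10>, 0 on |11>.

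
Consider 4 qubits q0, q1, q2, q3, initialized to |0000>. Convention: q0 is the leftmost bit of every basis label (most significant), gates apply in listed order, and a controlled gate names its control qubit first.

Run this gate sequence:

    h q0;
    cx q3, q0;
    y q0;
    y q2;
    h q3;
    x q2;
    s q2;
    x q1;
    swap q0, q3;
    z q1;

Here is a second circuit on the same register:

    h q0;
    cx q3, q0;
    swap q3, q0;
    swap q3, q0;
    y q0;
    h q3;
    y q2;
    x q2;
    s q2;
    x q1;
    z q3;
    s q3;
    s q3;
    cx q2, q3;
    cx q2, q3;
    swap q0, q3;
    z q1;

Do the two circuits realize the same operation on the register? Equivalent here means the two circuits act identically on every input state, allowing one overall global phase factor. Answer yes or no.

Yes — the two circuits implement the same unitary up to a global phase.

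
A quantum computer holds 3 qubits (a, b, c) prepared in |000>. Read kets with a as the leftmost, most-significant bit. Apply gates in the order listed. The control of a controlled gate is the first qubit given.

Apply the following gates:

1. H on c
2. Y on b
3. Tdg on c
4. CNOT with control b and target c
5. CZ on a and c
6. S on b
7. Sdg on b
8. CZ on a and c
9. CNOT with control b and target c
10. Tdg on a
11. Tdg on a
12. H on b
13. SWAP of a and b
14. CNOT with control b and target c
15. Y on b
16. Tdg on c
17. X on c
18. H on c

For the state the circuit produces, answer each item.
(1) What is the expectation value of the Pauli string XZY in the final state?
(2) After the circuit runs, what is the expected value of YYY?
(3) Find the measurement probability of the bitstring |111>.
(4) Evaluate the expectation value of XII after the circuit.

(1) The observable XZY averages to -1. Key observation: gates 4-9 undo each other exactly, leaving only the rest of the circuit to track.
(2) The observable YYY averages to 0.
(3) The probability of measuring |111> is 1/4.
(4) The expectation value of XII is -1.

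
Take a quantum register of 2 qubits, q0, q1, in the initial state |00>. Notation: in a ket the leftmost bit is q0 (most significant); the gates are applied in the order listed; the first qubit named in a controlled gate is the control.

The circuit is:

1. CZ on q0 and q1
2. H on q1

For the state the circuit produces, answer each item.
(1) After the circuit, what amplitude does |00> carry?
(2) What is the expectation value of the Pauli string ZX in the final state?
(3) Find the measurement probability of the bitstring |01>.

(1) The amplitude on |00> is sqrt(2)/2.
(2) The expectation value of ZX is 1.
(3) A full measurement returns |01> with probability 1/2.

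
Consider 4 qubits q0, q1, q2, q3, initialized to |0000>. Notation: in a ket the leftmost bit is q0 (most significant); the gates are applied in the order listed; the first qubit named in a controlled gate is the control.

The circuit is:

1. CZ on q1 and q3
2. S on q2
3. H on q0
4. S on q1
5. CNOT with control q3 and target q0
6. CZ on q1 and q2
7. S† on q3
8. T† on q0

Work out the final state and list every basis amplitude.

After the circuit, the state carries amplitude sqrt(2)/2 on |0000>, -sqrt(2)*exp(3*I*pi/4)/2 on |1000>, and 0 on every other basis state.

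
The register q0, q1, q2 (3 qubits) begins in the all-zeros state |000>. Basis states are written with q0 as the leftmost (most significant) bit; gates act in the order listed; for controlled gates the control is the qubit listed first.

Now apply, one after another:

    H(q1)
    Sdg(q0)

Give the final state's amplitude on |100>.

The final state's coefficient on |100> equals 0.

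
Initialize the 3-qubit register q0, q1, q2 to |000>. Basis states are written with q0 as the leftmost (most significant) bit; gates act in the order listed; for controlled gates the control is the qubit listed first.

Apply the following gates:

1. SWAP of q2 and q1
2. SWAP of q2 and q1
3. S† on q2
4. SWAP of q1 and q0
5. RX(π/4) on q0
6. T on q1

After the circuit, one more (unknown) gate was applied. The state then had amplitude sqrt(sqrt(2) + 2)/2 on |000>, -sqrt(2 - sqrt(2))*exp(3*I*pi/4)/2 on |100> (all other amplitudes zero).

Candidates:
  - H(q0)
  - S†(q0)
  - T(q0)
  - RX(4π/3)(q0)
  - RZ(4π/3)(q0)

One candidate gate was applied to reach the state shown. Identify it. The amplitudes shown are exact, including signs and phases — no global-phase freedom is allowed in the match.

It was T(q0) that produced the state shown. Key observation: gates 1-2 undo each other exactly, leaving only the rest of the circuit to track.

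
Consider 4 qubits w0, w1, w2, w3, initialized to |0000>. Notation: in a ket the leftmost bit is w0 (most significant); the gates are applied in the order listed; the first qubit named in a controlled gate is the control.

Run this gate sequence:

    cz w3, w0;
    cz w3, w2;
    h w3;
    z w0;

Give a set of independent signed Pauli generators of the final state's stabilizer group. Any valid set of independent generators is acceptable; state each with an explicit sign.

The final state is stabilized by the group generated by +IIIX, +ZIII, +IZII, +IIZI; other independent generating sets are equally valid.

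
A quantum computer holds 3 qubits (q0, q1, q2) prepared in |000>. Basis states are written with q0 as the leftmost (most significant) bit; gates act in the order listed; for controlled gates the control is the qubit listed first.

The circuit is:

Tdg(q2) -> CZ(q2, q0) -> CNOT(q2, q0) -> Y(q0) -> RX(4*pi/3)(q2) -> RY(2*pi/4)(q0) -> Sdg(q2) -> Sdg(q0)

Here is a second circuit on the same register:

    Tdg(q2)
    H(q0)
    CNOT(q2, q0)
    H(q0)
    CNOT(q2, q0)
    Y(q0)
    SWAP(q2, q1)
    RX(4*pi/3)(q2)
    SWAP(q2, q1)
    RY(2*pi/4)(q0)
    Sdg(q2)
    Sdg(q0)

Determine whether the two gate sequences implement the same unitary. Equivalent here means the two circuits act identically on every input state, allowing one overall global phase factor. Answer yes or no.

No — the two circuits implement different unitaries, even allowing a global phase.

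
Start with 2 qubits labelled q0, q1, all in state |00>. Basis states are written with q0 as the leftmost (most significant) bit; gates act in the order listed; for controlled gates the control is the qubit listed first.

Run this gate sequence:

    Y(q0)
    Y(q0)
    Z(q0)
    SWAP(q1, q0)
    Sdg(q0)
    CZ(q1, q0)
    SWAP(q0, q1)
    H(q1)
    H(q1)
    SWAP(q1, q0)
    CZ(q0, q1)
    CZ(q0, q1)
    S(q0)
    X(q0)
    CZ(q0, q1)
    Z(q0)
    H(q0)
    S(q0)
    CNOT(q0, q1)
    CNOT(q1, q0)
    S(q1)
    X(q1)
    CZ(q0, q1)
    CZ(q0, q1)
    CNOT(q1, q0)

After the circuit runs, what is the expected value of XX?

The expectation value of XX is 1.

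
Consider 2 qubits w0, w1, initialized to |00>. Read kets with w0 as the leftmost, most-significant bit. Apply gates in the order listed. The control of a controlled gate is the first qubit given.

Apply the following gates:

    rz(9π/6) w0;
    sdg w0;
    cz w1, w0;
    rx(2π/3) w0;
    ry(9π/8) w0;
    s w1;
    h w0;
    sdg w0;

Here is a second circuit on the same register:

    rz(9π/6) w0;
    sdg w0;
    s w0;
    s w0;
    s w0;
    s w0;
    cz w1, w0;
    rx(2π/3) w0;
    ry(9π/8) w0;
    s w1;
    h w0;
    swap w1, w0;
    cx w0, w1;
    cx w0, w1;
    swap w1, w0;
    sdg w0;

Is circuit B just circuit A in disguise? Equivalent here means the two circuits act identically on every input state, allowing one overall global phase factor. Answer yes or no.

Yes — the two circuits implement the same unitary up to a global phase.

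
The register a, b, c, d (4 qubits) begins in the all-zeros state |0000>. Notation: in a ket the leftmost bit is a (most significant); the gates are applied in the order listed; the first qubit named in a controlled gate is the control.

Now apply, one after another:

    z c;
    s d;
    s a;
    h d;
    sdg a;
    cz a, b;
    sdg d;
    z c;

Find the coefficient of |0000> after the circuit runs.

|0000> carries amplitude sqrt(2)/2 in the final state.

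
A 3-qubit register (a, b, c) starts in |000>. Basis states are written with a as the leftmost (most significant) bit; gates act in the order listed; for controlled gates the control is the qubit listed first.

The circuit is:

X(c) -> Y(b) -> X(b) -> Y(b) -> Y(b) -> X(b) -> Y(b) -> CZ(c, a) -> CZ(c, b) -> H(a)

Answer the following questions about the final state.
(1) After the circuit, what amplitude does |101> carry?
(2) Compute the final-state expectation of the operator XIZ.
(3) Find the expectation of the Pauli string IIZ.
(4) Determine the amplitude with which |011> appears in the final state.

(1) |101> carries amplitude sqrt(2)/2 in the final state. Key observation: steps 2-7 multiply out to the identity, so the circuit reduces to the remaining gates.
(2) In the final state, XIZ has expectation -1.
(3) The observable IIZ averages to -1.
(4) The amplitude on |011> is 0.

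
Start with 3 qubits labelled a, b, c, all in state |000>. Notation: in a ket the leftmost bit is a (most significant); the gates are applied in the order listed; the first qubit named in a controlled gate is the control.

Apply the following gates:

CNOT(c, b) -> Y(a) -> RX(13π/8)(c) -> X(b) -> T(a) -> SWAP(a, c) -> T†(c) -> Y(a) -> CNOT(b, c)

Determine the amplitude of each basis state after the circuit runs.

The resulting statevector has amplitude -I*sin(3*pi/16) on |010>, cos(3*pi/16) on |110>, and 0 on every other basis state.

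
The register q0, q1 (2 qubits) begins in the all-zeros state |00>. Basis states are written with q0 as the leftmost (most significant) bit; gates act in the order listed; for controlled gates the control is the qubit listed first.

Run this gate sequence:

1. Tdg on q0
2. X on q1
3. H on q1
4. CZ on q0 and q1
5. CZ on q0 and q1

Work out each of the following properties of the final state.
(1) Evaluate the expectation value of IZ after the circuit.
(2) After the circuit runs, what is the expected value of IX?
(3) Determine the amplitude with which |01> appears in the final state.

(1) The expectation value of IZ is 0. Key observation: the block from step 4 through step 5 cancels to the identity and can be dropped.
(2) In the final state, IX has expectation -1.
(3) The final state's coefficient on |01> equals -sqrt(2)/2.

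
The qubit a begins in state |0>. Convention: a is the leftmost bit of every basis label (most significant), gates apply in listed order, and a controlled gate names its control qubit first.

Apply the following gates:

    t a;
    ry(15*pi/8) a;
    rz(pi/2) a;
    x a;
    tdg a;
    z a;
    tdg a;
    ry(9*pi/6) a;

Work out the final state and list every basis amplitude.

After the circuit, the state carries amplitude -sqrt(2)*exp(I*pi/4)*sin(pi/16)/2 + sqrt(2)*I*exp(-I*pi/4)*cos(pi/16)/2 on |0>, sqrt(2)*exp(I*pi/4)*sin(pi/16)/2 + sqrt(2)*I*exp(-I*pi/4)*cos(pi/16)/2 on |1>.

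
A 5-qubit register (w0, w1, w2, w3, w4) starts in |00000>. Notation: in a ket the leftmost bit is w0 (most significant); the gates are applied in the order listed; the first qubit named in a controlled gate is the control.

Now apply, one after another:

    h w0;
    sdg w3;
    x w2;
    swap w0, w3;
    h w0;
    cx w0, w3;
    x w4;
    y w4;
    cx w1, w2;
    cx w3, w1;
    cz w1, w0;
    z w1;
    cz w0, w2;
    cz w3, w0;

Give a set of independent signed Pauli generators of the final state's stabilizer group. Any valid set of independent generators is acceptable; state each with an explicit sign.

One valid set of independent stabilizer generators is -XIIII, -IXIXI, +IZIZI, -IIZII, +IIIIZ (any independent generating set of the same group is equally correct).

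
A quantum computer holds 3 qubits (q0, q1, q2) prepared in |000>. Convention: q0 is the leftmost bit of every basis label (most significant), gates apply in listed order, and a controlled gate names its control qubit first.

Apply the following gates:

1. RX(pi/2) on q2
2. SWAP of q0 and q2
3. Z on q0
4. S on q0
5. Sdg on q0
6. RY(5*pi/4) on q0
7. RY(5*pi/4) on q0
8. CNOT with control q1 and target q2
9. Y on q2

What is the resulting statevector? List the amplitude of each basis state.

The final amplitudes are -1/2 - I/2 on |001>, 1/2 - I/2 on |101>, and 0 on every other basis state.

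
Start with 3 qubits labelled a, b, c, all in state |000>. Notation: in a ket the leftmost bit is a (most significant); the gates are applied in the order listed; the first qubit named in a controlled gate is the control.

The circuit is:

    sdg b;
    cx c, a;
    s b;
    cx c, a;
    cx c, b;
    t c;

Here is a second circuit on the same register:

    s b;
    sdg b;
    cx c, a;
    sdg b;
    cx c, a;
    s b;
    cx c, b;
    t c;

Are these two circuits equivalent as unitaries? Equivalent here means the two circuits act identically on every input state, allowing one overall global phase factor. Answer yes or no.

Yes, they are equivalent — the unitaries differ by at most a global phase.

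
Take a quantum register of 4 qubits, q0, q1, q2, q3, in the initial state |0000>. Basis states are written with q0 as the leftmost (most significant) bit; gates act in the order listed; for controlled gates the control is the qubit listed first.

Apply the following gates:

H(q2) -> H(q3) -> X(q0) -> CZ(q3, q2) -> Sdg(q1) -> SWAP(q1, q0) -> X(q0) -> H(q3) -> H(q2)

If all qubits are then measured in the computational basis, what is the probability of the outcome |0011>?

Outcome |0011> occurs with probability 0.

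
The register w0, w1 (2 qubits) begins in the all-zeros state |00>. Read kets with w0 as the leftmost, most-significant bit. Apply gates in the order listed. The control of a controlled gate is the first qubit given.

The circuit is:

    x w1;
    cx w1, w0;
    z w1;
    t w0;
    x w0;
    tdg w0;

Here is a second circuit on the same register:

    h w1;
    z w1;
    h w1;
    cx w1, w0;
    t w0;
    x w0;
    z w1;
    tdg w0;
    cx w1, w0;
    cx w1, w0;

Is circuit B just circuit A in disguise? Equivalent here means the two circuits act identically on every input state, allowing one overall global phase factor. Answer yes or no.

Yes — the two circuits implement the same unitary up to a global phase.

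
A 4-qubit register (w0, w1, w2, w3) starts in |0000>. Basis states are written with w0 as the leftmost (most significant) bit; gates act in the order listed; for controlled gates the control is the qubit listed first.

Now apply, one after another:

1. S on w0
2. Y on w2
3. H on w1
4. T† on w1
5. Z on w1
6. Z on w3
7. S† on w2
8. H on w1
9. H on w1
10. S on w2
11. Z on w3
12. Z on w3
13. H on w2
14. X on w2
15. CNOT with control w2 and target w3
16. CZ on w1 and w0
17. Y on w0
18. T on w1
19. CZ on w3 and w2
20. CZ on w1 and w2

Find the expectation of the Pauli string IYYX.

In the final state, IYYX has expectation -1. Key observation: the block from step 6 through step 11 cancels to the identity and can be dropped.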